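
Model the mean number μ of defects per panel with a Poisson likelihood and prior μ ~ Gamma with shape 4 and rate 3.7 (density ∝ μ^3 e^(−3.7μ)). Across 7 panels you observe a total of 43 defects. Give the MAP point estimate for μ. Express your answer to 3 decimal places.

Σxᵢ = 43, n = 7.
Posterior ∝ μ^3e^(−3.7μ) · μ^43e^(−7μ) = μ^46e^(−10.7μ), i.e. Gamma(shape=47, rate=10.7).
The mode of a Gamma(a, b) with a ≥ 1 (shape–rate) is (a−1)/b = 46/10.7 ≈ 4.299.

μ̂_MAP = 4.299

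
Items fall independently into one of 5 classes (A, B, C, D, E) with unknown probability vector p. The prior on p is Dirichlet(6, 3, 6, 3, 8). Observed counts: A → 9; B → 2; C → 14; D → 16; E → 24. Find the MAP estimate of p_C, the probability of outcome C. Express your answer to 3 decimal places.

MAP estimate of p_C = 0.221

The posterior is Dirichlet(αᵢ + nᵢ) = Dirichlet(15, 5, 20, 19, 32).
For a Dirichlet(a₁,…,a_K) with all aᵢ > 1, the mode has j-th component (aⱼ − 1)/(Σaᵢ − K).
Here Σaᵢ = 91 and K = 5, so p_C = (20 − 1)/(91 − 5) = 19/86 ≈ 0.221.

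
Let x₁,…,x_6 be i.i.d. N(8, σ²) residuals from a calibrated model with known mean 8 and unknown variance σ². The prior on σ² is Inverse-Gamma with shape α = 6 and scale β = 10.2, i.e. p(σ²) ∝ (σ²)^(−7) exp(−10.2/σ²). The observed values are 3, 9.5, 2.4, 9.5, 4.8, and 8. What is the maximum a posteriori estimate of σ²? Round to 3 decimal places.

Sum of squared deviations about the known mean: SS = (3−8)² + (9.5−8)² + (2.4−8)² + (9.5−8)² + (4.8−8)² + (8−8)² = 71.1.
The Normal likelihood contributes (σ²)^(−n/2) exp(−SS/(2σ²)), so the posterior is Inverse-Gamma(α + n/2, β + SS/2) = Inverse-Gamma(9, 45.75).
The mode of Inverse-Gamma(a, b) is b/(a+1) = 45.75/10 ≈ 4.575.

σ̂²_MAP = 4.575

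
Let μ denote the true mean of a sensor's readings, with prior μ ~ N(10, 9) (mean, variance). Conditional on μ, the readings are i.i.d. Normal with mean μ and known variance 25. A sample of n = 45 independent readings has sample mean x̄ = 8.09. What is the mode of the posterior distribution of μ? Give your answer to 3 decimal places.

μ̂_MAP = 8.201

n = 45, x̄ = 8.09.
For a Normal prior and Normal likelihood with known variance, the posterior is Normal; its mode equals its mean, the precision-weighted average.
Prior precision 1/σ₀² = 1/9; data precision n/σ² = 45/25 = 1.8.
μ̂ = ((1/9)·10 + 1.8·8.09) / (1/9 + 1.8) = (70529/4500)/(86/45) = 70529/8600 ≈ 8.201.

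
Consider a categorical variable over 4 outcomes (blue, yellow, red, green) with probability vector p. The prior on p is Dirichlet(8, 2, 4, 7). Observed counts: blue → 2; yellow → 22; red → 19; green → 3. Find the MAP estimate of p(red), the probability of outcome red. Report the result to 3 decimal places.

The posterior is Dirichlet(αᵢ + nᵢ) = Dirichlet(10, 24, 23, 10).
For a Dirichlet(a₁,…,a_K) with all aᵢ > 1, the mode has j-th component (aⱼ − 1)/(Σaᵢ − K).
Here Σaᵢ = 67 and K = 4, so p(red) = (23 − 1)/(67 − 4) = 22/63 ≈ 0.349.

MAP estimate of p(red) = 0.349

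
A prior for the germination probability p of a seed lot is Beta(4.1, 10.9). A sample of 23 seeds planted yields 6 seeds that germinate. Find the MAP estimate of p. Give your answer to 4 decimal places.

Prior: Beta(4.1, 10.9).
Data: 6 successes in 23 trials. The binomial likelihood contributes p^6(1−p)^17, so the posterior is Beta(4.1+6, 10.9+17) = Beta(10.1, 27.9).
For Beta(a, b) with a, b > 1 the mode is (a−1)/(a+b−2) = 9.1/36 ≈ 0.2528.

p̂_MAP = 0.2528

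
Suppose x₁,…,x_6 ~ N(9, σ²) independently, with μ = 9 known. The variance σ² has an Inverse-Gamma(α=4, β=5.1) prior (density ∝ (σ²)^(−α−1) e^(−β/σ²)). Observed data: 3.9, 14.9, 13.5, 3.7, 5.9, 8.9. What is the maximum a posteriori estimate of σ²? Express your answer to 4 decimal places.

Sum of squared deviations about the known mean: SS = (3.9−9)² + (14.9−9)² + (13.5−9)² + (3.7−9)² + (5.9−9)² + (8.9−9)² = 118.78.
The Normal likelihood contributes (σ²)^(−n/2) exp(−SS/(2σ²)), so the posterior is Inverse-Gamma(α + n/2, β + SS/2) = Inverse-Gamma(7, 64.49).
The mode of Inverse-Gamma(a, b) is b/(a+1) = 64.49/8 ≈ 8.0613.

σ̂²_MAP = 8.0613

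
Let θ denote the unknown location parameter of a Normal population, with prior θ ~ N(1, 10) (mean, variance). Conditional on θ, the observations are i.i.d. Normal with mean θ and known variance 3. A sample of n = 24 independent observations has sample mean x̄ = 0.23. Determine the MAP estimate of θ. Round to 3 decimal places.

θ̂_MAP = 0.240

n = 24, x̄ = 0.23.
For a Normal prior and Normal likelihood with known variance, the posterior is Normal; its mode equals its mean, the precision-weighted average.
Prior precision 1/σ₀² = 1/10 = 0.1; data precision n/σ² = 24/3 = 8.
θ̂ = (0.1·1 + 8·0.23) / (0.1 + 8) = 1.94/8.1 = 97/405 ≈ 0.240.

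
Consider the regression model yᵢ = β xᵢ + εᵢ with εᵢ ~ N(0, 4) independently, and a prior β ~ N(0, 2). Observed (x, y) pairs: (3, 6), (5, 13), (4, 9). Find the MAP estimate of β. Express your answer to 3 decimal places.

β̂_MAP = 2.288

log p(β | y) = −Σ(yᵢ − βxᵢ)²/(2·4) − β²/(2·2) + const.
Setting the derivative to zero: Σxᵢ(yᵢ − βxᵢ)/4 − β/2 = 0, so β = Σxᵢyᵢ / (Σxᵢ² + σ²/τ²).
Σxᵢyᵢ = 3·6 + 5·13 + 4·9 = 119; Σxᵢ² = 50; σ²/τ² = 2.
β̂_MAP = 119 / (50 + 2) = 119/52 ≈ 2.288.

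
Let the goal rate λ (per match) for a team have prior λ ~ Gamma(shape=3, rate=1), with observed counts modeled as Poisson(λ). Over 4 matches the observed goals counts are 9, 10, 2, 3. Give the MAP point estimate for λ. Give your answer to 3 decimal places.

Σxᵢ = 9+10+2+3 = 24, with n = 4.
Posterior ∝ λ^2e^(−1λ) · λ^24e^(−4λ) = λ^26e^(−5λ), i.e. Gamma(shape=27, rate=5).
The mode of a Gamma(a, b) with a ≥ 1 (shape–rate) is (a−1)/b = 26/5 ≈ 5.200.

λ̂_MAP = 5.200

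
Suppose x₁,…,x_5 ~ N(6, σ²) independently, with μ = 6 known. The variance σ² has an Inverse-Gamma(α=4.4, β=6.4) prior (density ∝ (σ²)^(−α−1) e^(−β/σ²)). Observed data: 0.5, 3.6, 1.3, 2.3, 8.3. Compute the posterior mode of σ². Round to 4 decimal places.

Sum of squared deviations about the known mean: SS = (0.5−6)² + (3.6−6)² + (1.3−6)² + (2.3−6)² + (8.3−6)² = 77.08.
The Normal likelihood contributes (σ²)^(−n/2) exp(−SS/(2σ²)), so the posterior is Inverse-Gamma(α + n/2, β + SS/2) = Inverse-Gamma(6.9, 44.94).
The mode of Inverse-Gamma(a, b) is b/(a+1) = 44.94/7.9 ≈ 5.6886.

σ̂²_MAP = 5.6886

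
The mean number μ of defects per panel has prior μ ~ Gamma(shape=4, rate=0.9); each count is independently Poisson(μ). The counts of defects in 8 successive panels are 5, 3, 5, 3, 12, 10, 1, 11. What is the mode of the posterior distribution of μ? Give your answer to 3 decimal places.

μ̂_MAP = 5.955

Σxᵢ = 5+3+5+3+12+10+1+11 = 50, with n = 8.
Posterior ∝ μ^3e^(−0.9μ) · μ^50e^(−8μ) = μ^53e^(−8.9μ), i.e. Gamma(shape=54, rate=8.9).
The mode of a Gamma(a, b) with a ≥ 1 (shape–rate) is (a−1)/b = 53/8.9 ≈ 5.955.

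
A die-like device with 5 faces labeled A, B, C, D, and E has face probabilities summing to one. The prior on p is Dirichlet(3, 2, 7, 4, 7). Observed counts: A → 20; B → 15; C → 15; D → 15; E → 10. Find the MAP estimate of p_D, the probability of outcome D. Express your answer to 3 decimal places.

The posterior is Dirichlet(αᵢ + nᵢ) = Dirichlet(23, 17, 22, 19, 17).
For a Dirichlet(a₁,…,a_K) with all aᵢ > 1, the mode has j-th component (aⱼ − 1)/(Σaᵢ − K).
Here Σaᵢ = 98 and K = 5, so p_D = (19 − 1)/(98 − 5) = 18/93 ≈ 0.194.

MAP estimate of p_D = 0.194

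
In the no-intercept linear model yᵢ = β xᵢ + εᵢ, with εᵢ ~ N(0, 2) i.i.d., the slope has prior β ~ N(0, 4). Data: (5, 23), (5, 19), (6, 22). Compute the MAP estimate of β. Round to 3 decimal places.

β̂_MAP = 3.954

log p(β | y) = −Σ(yᵢ − βxᵢ)²/(2·2) − β²/(2·4) + const.
Setting the derivative to zero: Σxᵢ(yᵢ − βxᵢ)/2 − β/4 = 0, so β = Σxᵢyᵢ / (Σxᵢ² + σ²/τ²).
Σxᵢyᵢ = 5·23 + 5·19 + 6·22 = 342; Σxᵢ² = 86; σ²/τ² = 0.5.
β̂_MAP = 342 / (86 + 0.5) = 342/86.5 ≈ 3.954.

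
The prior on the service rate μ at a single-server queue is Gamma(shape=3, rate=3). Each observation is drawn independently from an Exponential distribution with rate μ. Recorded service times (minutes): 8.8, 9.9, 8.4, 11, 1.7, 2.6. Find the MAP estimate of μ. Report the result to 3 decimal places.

The Exponential(rate=μ) likelihood is ∝ μ^n e^(−μΣtᵢ). Here n = 6 and Σtᵢ = 8.8 + 9.9 + 8.4 + 11 + 1.7 + 2.6 = 42.4.
Posterior ∝ μ^2e^(−3μ) · μ^6e^(−42.4μ) = μ^8e^(−45.4μ), i.e. Gamma(9, 45.4).
Mode = (a−1)/b = 8/45.4 ≈ 0.176.

μ̂_MAP = 0.176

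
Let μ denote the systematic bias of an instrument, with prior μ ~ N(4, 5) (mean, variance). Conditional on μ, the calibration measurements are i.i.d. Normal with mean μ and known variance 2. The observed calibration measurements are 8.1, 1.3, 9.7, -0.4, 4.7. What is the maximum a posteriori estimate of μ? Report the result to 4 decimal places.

μ̂_MAP = 4.6296

n = 5; x̄ = (8.1 + 1.3 + 9.7 + (-0.4) + 4.7)/5 = 23.4/5 = 4.68.
For a Normal prior and Normal likelihood with known variance, the posterior is Normal; its mode equals its mean, the precision-weighted average.
Prior precision 1/σ₀² = 1/5 = 0.2; data precision n/σ² = 5/2 = 2.5.
μ̂ = (0.2·4 + 2.5·4.68) / (0.2 + 2.5) = 12.5/2.7 = 125/27 ≈ 4.6296.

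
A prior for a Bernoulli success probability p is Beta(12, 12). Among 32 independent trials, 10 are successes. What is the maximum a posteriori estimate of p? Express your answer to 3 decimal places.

p̂_MAP = 0.389

Prior: Beta(12, 12).
Data: 10 successes in 32 trials. The binomial likelihood contributes p^10(1−p)^22, so the posterior is Beta(12+10, 12+22) = Beta(22, 34).
For Beta(a, b) with a, b > 1 the mode is (a−1)/(a+b−2) = 21/54 ≈ 0.389.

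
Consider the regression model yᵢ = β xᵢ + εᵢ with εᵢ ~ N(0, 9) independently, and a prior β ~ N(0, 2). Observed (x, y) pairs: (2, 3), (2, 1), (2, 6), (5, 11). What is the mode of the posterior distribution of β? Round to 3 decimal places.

β̂_MAP = 1.807

log p(β | y) = −Σ(yᵢ − βxᵢ)²/(2·9) − β²/(2·2) + const.
Setting the derivative to zero: Σxᵢ(yᵢ − βxᵢ)/9 − β/2 = 0, so β = Σxᵢyᵢ / (Σxᵢ² + σ²/τ²).
Σxᵢyᵢ = 2·3 + 2·1 + 2·6 + 5·11 = 75; Σxᵢ² = 37; σ²/τ² = 4.5.
β̂_MAP = 75 / (37 + 4.5) = 75/41.5 ≈ 1.807.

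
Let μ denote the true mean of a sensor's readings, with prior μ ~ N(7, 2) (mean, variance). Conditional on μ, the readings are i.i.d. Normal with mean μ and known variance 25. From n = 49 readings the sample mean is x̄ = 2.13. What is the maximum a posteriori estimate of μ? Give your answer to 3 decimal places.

μ̂_MAP = 3.120

n = 49, x̄ = 2.13.
For a Normal prior and Normal likelihood with known variance, the posterior is Normal; its mode equals its mean, the precision-weighted average.
Prior precision 1/σ₀² = 1/2 = 0.5; data precision n/σ² = 49/25 = 1.96.
μ̂ = (0.5·7 + 1.96·2.13) / (0.5 + 1.96) = 7.6748/2.46 = 19187/6150 ≈ 3.120.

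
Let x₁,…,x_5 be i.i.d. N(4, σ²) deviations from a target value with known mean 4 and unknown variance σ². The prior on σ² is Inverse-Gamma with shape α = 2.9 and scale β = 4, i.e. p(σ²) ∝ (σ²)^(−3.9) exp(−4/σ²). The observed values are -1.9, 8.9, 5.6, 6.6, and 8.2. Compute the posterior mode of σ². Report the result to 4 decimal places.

Sum of squared deviations about the known mean: SS = (-1.9−4)² + (8.9−4)² + (5.6−4)² + (6.6−4)² + (8.2−4)² = 85.78.
The Normal likelihood contributes (σ²)^(−n/2) exp(−SS/(2σ²)), so the posterior is Inverse-Gamma(α + n/2, β + SS/2) = Inverse-Gamma(5.4, 46.89).
The mode of Inverse-Gamma(a, b) is b/(a+1) = 46.89/6.4 ≈ 7.3266.

σ̂²_MAP = 7.3266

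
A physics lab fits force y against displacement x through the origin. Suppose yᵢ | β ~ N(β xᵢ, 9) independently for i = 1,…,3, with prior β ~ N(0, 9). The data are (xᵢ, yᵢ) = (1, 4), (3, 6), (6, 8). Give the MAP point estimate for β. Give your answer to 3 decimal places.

log p(β | y) = −Σ(yᵢ − βxᵢ)²/(2·9) − β²/(2·9) + const.
Setting the derivative to zero: Σxᵢ(yᵢ − βxᵢ)/9 − β/9 = 0, so β = Σxᵢyᵢ / (Σxᵢ² + σ²/τ²).
Σxᵢyᵢ = 1·4 + 3·6 + 6·8 = 70; Σxᵢ² = 46; σ²/τ² = 1.
β̂_MAP = 70 / (46 + 1) = 70/47 ≈ 1.489.

β̂_MAP = 1.489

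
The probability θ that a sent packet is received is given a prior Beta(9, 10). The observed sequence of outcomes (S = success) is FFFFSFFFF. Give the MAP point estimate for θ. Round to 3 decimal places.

Prior: Beta(9, 10).
Data: 1 success in 9 trials (from the sequence). The binomial likelihood contributes θ(1−θ)^8, so the posterior is Beta(9+1, 10+8) = Beta(10, 18).
For Beta(a, b) with a, b > 1 the mode is (a−1)/(a+b−2) = 9/26 ≈ 0.346.

θ̂_MAP = 0.346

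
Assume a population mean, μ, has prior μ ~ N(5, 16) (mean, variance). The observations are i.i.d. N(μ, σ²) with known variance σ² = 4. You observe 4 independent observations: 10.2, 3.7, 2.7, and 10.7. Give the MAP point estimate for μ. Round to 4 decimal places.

μ̂_MAP = 6.7176

n = 4; x̄ = (10.2 + 3.7 + 2.7 + 10.7)/4 = 27.3/4 = 6.825.
For a Normal prior and Normal likelihood with known variance, the posterior is Normal; its mode equals its mean, the precision-weighted average.
Prior precision 1/σ₀² = 1/16 = 0.0625; data precision n/σ² = 4/4 = 1.
μ̂ = (0.0625·5 + 1·6.825) / (0.0625 + 1) = 7.1375/1.0625 = 571/85 ≈ 6.7176.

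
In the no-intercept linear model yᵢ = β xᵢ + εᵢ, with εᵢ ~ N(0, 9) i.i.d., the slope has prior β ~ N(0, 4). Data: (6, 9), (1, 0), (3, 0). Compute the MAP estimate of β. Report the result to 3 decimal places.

β̂_MAP = 1.119

log p(β | y) = −Σ(yᵢ − βxᵢ)²/(2·9) − β²/(2·4) + const.
Setting the derivative to zero: Σxᵢ(yᵢ − βxᵢ)/9 − β/4 = 0, so β = Σxᵢyᵢ / (Σxᵢ² + σ²/τ²).
Σxᵢyᵢ = 6·9 + 1·0 + 3·0 = 54; Σxᵢ² = 46; σ²/τ² = 2.25.
β̂_MAP = 54 / (46 + 2.25) = 54/48.25 ≈ 1.119.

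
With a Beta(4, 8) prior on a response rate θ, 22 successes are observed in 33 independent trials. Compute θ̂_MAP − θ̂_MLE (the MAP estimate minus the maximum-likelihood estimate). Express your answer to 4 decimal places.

Posterior is Beta(26, 19); MAP = (26−1)/(45−2) = 25/43 ≈ 0.58140.
MLE ignores the prior: θ̂_MLE = k/n = 22/33 ≈ 0.66667.
Difference = 25/43 − 22/33 = -11/129 ≈ -0.0853.

MAP − MLE = -0.0853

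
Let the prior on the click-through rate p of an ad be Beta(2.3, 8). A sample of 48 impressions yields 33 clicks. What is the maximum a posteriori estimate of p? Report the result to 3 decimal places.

Prior: Beta(2.3, 8).
Data: 33 successes in 48 trials. The binomial likelihood contributes p^33(1−p)^15, so the posterior is Beta(2.3+33, 8+15) = Beta(35.3, 23).
For Beta(a, b) with a, b > 1 the mode is (a−1)/(a+b−2) = 34.3/56.3 ≈ 0.609.

p̂_MAP = 0.609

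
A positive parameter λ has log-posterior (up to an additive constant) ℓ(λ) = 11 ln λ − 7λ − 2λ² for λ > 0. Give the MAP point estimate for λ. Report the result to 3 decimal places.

ℓ'(λ) = 11/λ − 7 − 4λ. Setting this to zero and multiplying by λ: 4λ² + 7λ − 11 = 0.
λ = (−7 + √(7² + 4·4·11)) / (2·4) = (−7 + √225) / 8 = (−7 + 15)/8 = 1.
ℓ''(λ) = −11/λ² − 4 < 0, confirming a maximum.

λ̂_MAP = 1.000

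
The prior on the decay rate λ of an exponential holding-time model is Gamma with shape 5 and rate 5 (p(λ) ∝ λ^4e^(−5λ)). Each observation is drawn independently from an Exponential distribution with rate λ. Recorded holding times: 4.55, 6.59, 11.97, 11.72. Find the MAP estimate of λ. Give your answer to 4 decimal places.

The Exponential(rate=λ) likelihood is ∝ λ^n e^(−λΣtᵢ). Here n = 4 and Σtᵢ = 4.55 + 6.59 + 11.97 + 11.72 = 34.83.
Posterior ∝ λ^4e^(−5λ) · λ^4e^(−34.83λ) = λ^8e^(−39.83λ), i.e. Gamma(9, 39.83).
Mode = (a−1)/b = 8/39.83 ≈ 0.2009.

λ̂_MAP = 0.2009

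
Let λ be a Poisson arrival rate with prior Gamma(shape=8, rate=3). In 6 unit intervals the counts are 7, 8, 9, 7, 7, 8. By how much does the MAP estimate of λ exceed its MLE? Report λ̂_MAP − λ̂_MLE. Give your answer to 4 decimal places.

Σxᵢ = 46. Posterior is Gamma(54, 9); MAP = (54−1)/9 = 53/9 ≈ 5.88889.
MLE = x̄ = 46/6 ≈ 7.66667.
Difference = 53/9 − 46/6 = -16/9 ≈ -1.7778.

MAP − MLE = -1.7778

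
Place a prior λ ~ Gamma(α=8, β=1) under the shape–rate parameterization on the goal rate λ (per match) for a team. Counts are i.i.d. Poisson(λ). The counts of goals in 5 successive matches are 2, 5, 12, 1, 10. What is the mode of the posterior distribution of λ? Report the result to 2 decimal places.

Σxᵢ = 2+5+12+1+10 = 30, with n = 5.
Posterior ∝ λ^7e^(−1λ) · λ^30e^(−5λ) = λ^37e^(−6λ), i.e. Gamma(shape=38, rate=6).
The mode of a Gamma(a, b) with a ≥ 1 (shape–rate) is (a−1)/b = 37/6 ≈ 6.17.

λ̂_MAP = 6.17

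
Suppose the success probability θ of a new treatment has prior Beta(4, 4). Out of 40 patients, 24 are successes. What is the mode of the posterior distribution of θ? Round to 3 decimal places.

Prior: Beta(4, 4).
Data: 24 successes in 40 trials. The binomial likelihood contributes θ^24(1−θ)^16, so the posterior is Beta(4+24, 4+16) = Beta(28, 20).
For Beta(a, b) with a, b > 1 the mode is (a−1)/(a+b−2) = 27/46 ≈ 0.587.

θ̂_MAP = 0.587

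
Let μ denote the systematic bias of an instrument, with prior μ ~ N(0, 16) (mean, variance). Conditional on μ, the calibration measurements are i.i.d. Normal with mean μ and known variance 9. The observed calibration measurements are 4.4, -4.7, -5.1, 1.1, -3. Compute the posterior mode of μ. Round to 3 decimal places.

μ̂_MAP = -1.312

n = 5; x̄ = (4.4 + (-4.7) + (-5.1) + 1.1 + (-3))/5 = -7.3/5 = -1.46.
For a Normal prior and Normal likelihood with known variance, the posterior is Normal; its mode equals its mean, the precision-weighted average.
Prior precision 1/σ₀² = 1/16 = 0.0625; data precision n/σ² = 5/9.
μ̂ = (0.0625·0 + (5/9)·(-1.46)) / (0.0625 + 5/9) = (-73/90)/(89/144) = -584/445 ≈ -1.312.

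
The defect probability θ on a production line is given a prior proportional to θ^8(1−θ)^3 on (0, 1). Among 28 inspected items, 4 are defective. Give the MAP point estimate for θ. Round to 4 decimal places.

θ̂_MAP = 0.3077

The prior density ∝ θ^8(1−θ)^3 is the kernel of Beta(9, 4).
Data: 4 successes in 28 trials. The binomial likelihood contributes θ^4(1−θ)^24, so the posterior is Beta(9+4, 4+24) = Beta(13, 28).
For Beta(a, b) with a, b > 1 the mode is (a−1)/(a+b−2) = 12/39 ≈ 0.3077.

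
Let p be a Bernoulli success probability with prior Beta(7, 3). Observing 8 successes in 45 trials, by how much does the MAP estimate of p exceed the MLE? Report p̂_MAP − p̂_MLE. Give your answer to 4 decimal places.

Posterior is Beta(15, 40); MAP = (15−1)/(55−2) = 14/53 ≈ 0.26415.
MLE ignores the prior: p̂_MLE = k/n = 8/45 ≈ 0.17778.
Difference = 14/53 − 8/45 = 206/2385 ≈ 0.0864.

MAP − MLE = 0.0864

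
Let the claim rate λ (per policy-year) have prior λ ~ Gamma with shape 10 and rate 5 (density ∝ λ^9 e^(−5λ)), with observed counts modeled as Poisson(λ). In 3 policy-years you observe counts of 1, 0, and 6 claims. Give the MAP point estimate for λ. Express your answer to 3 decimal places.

Σxᵢ = 1+0+6 = 7, with n = 3.
Posterior ∝ λ^9e^(−5λ) · λ^7e^(−3λ) = λ^16e^(−8λ), i.e. Gamma(shape=17, rate=8).
The mode of a Gamma(a, b) with a ≥ 1 (shape–rate) is (a−1)/b = 16/8 ≈ 2.000.

λ̂_MAP = 2.000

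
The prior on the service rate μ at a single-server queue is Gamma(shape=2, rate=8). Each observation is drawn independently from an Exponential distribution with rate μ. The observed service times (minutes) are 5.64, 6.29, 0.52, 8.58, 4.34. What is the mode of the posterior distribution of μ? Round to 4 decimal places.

The Exponential(rate=μ) likelihood is ∝ μ^n e^(−μΣtᵢ). Here n = 5 and Σtᵢ = 5.64 + 6.29 + 0.52 + 8.58 + 4.34 = 25.37.
Posterior ∝ μe^(−8μ) · μ^5e^(−25.37μ) = μ^6e^(−33.37μ), i.e. Gamma(7, 33.37).
Mode = (a−1)/b = 6/33.37 ≈ 0.1798.

μ̂_MAP = 0.1798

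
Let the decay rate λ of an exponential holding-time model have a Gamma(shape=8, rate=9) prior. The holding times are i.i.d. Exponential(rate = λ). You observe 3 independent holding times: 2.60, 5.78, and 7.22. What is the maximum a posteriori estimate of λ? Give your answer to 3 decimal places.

The Exponential(rate=λ) likelihood is ∝ λ^n e^(−λΣtᵢ). Here n = 3 and Σtᵢ = 2.60 + 5.78 + 7.22 = 15.60.
Posterior ∝ λ^7e^(−9λ) · λ^3e^(−15.60λ) = λ^10e^(−24.60λ), i.e. Gamma(11, 24.60).
Mode = (a−1)/b = 10/24.60 ≈ 0.407.

λ̂_MAP = 0.407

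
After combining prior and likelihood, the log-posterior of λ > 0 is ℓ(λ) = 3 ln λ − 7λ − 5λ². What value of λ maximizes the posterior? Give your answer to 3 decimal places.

ℓ'(λ) = 3/λ − 7 − 10λ. Setting this to zero and multiplying by λ: 10λ² + 7λ − 3 = 0.
λ = (−7 + √(7² + 4·10·3)) / (2·10) = (−7 + √169) / 20 = (−7 + 13)/20 = 3/10.
ℓ''(λ) = −3/λ² − 10 < 0, confirming a maximum.

λ̂_MAP = 0.300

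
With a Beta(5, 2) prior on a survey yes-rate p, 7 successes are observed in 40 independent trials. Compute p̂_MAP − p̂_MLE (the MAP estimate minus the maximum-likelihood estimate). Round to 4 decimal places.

MAP − MLE = 0.0694

Posterior is Beta(12, 35); MAP = (12−1)/(47−2) = 11/45 ≈ 0.24444.
MLE ignores the prior: p̂_MLE = k/n = 7/40 ≈ 0.17500.
Difference = 11/45 − 7/40 = 5/72 ≈ 0.0694.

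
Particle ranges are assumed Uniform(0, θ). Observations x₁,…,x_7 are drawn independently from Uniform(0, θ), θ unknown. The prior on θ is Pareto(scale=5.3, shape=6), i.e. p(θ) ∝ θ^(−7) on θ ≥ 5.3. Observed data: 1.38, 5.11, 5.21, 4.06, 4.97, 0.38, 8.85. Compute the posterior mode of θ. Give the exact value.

θ̂_MAP = 8.85

The Uniform(0, θ) likelihood is θ^(−n) for θ ≥ max(xᵢ), zero otherwise. Here max(xᵢ) = 8.85.
Posterior ∝ θ^(−7) · θ^(−7) = θ^(−14) on θ ≥ max(5.3, 8.85) = 8.85.
This density is strictly decreasing in θ, so the posterior mode lies at the lower boundary of the support.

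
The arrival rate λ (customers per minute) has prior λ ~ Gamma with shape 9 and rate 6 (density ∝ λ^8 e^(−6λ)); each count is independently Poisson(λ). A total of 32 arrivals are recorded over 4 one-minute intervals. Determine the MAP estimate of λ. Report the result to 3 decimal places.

λ̂_MAP = 4.000

Σxᵢ = 32, n = 4.
Posterior ∝ λ^8e^(−6λ) · λ^32e^(−4λ) = λ^40e^(−10λ), i.e. Gamma(shape=41, rate=10).
The mode of a Gamma(a, b) with a ≥ 1 (shape–rate) is (a−1)/b = 40/10 ≈ 4.000.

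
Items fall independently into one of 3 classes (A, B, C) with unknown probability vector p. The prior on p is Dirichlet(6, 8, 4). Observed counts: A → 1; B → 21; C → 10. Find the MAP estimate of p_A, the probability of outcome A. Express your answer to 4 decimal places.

MAP estimate of p_A = 0.1277

The posterior is Dirichlet(αᵢ + nᵢ) = Dirichlet(7, 29, 14).
For a Dirichlet(a₁,…,a_K) with all aᵢ > 1, the mode has j-th component (aⱼ − 1)/(Σaᵢ − K).
Here Σaᵢ = 50 and K = 3, so p_A = (7 − 1)/(50 − 3) = 6/47 ≈ 0.1277.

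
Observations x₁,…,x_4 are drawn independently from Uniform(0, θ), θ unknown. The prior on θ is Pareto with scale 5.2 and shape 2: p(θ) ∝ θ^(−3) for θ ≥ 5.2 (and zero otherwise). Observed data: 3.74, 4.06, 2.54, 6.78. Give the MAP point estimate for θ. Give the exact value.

θ̂_MAP = 6.78

The Uniform(0, θ) likelihood is θ^(−n) for θ ≥ max(xᵢ), zero otherwise. Here max(xᵢ) = 6.78.
Posterior ∝ θ^(−3) · θ^(−4) = θ^(−7) on θ ≥ max(5.2, 6.78) = 6.78.
This density is strictly decreasing in θ, so the posterior mode lies at the lower boundary of the support.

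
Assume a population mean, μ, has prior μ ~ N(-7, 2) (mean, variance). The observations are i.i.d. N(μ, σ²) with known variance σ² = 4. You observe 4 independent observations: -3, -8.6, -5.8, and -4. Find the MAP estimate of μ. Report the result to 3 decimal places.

n = 4; x̄ = ((-3) + (-8.6) + (-5.8) + (-4))/4 = -21.4/4 = -5.35.
For a Normal prior and Normal likelihood with known variance, the posterior is Normal; its mode equals its mean, the precision-weighted average.
Prior precision 1/σ₀² = 1/2 = 0.5; data precision n/σ² = 4/4 = 1.
μ̂ = (0.5·(-7) + 1·(-5.35)) / (0.5 + 1) = (-8.85)/1.5 = -5.900.

μ̂_MAP = -5.900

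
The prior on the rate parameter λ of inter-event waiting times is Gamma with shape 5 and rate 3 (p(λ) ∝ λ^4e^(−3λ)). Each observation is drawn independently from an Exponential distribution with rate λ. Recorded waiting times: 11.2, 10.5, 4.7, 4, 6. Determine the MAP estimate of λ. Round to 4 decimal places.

λ̂_MAP = 0.2284

The Exponential(rate=λ) likelihood is ∝ λ^n e^(−λΣtᵢ). Here n = 5 and Σtᵢ = 11.2 + 10.5 + 4.7 + 4 + 6 = 36.4.
Posterior ∝ λ^4e^(−3λ) · λ^5e^(−36.4λ) = λ^9e^(−39.4λ), i.e. Gamma(10, 39.4).
Mode = (a−1)/b = 9/39.4 ≈ 0.2284.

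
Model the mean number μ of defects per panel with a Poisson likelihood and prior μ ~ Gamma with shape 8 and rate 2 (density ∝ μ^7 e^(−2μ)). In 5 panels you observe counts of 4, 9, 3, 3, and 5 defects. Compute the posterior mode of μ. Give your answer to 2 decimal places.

Σxᵢ = 4+9+3+3+5 = 24, with n = 5.
Posterior ∝ μ^7e^(−2μ) · μ^24e^(−5μ) = μ^31e^(−7μ), i.e. Gamma(shape=32, rate=7).
The mode of a Gamma(a, b) with a ≥ 1 (shape–rate) is (a−1)/b = 31/7 ≈ 4.43.

μ̂_MAP = 4.43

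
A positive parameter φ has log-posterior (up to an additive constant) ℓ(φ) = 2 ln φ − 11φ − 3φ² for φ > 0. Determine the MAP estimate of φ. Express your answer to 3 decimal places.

ℓ'(φ) = 2/φ − 11 − 6φ. Setting this to zero and multiplying by φ: 6φ² + 11φ − 2 = 0.
φ = (−11 + √(11² + 4·6·2)) / (2·6) = (−11 + √169) / 12 = (−11 + 13)/12 = 1/6.
ℓ''(φ) = −2/φ² − 6 < 0, confirming a maximum.

φ̂_MAP = 0.167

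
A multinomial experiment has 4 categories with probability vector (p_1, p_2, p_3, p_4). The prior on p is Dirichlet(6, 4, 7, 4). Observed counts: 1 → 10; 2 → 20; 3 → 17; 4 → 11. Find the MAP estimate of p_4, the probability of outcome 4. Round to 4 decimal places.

MAP estimate: 0.1867

The posterior is Dirichlet(αᵢ + nᵢ) = Dirichlet(16, 24, 24, 15).
For a Dirichlet(a₁,…,a_K) with all aᵢ > 1, the mode has j-th component (aⱼ − 1)/(Σaᵢ − K).
Here Σaᵢ = 79 and K = 4, so p_4 = (15 − 1)/(79 − 4) = 14/75 ≈ 0.1867.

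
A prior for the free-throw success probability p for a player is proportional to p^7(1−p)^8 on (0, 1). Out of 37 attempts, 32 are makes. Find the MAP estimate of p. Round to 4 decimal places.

p̂_MAP = 0.7500

The prior density ∝ p^7(1−p)^8 is the kernel of Beta(8, 9).
Data: 32 successes in 37 trials. The binomial likelihood contributes p^32(1−p)^5, so the posterior is Beta(8+32, 9+5) = Beta(40, 14).
For Beta(a, b) with a, b > 1 the mode is (a−1)/(a+b−2) = 39/52 ≈ 0.7500.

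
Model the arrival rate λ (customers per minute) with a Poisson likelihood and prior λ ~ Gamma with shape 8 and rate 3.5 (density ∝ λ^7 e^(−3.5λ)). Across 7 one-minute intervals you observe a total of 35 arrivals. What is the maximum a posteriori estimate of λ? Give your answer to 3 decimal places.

λ̂_MAP = 4.000

Σxᵢ = 35, n = 7.
Posterior ∝ λ^7e^(−3.5λ) · λ^35e^(−7λ) = λ^42e^(−10.5λ), i.e. Gamma(shape=43, rate=10.5).
The mode of a Gamma(a, b) with a ≥ 1 (shape–rate) is (a−1)/b = 42/10.5 ≈ 4.000.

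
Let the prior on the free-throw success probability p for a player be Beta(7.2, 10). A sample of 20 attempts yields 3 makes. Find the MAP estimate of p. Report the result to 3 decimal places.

Prior: Beta(7.2, 10).
Data: 3 successes in 20 trials. The binomial likelihood contributes p^3(1−p)^17, so the posterior is Beta(7.2+3, 10+17) = Beta(10.2, 27).
For Beta(a, b) with a, b > 1 the mode is (a−1)/(a+b−2) = 9.2/35.2 ≈ 0.261.

p̂_MAP = 0.261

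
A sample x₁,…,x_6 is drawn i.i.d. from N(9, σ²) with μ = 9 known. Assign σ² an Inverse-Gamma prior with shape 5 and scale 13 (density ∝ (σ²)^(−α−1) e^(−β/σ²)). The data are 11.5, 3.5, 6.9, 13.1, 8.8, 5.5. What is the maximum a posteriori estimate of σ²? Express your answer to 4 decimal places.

σ̂²_MAP = 5.3339

Sum of squared deviations about the known mean: SS = (11.5−9)² + (3.5−9)² + (6.9−9)² + (13.1−9)² + (8.8−9)² + (5.5−9)² = 70.01.
The Normal likelihood contributes (σ²)^(−n/2) exp(−SS/(2σ²)), so the posterior is Inverse-Gamma(α + n/2, β + SS/2) = Inverse-Gamma(8, 48.005).
The mode of Inverse-Gamma(a, b) is b/(a+1) = 48.005/9 ≈ 5.3339.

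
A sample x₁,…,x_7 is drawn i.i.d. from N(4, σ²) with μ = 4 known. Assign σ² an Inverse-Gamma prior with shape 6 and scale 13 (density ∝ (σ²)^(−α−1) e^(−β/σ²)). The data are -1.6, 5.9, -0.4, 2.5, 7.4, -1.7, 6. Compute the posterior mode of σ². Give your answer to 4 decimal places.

Sum of squared deviations about the known mean: SS = (-1.6−4)² + (5.9−4)² + (-0.4−4)² + (2.5−4)² + (7.4−4)² + (-1.7−4)² + (6−4)² = 104.63.
The Normal likelihood contributes (σ²)^(−n/2) exp(−SS/(2σ²)), so the posterior is Inverse-Gamma(α + n/2, β + SS/2) = Inverse-Gamma(9.5, 65.315).
The mode of Inverse-Gamma(a, b) is b/(a+1) = 65.315/10.5 ≈ 6.2205.

σ̂²_MAP = 6.2205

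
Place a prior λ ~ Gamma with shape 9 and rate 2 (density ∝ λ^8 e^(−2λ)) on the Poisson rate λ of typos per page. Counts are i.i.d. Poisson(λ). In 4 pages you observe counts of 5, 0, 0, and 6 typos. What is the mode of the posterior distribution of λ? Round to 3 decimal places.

λ̂_MAP = 3.167

Σxᵢ = 5+0+0+6 = 11, with n = 4.
Posterior ∝ λ^8e^(−2λ) · λ^11e^(−4λ) = λ^19e^(−6λ), i.e. Gamma(shape=20, rate=6).
The mode of a Gamma(a, b) with a ≥ 1 (shape–rate) is (a−1)/b = 19/6 ≈ 3.167.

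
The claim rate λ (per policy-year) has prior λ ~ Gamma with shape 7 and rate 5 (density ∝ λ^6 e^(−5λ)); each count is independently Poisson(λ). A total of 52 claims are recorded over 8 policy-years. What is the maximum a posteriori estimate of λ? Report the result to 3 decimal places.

Σxᵢ = 52, n = 8.
Posterior ∝ λ^6e^(−5λ) · λ^52e^(−8λ) = λ^58e^(−13λ), i.e. Gamma(shape=59, rate=13).
The mode of a Gamma(a, b) with a ≥ 1 (shape–rate) is (a−1)/b = 58/13 ≈ 4.462.

λ̂_MAP = 4.462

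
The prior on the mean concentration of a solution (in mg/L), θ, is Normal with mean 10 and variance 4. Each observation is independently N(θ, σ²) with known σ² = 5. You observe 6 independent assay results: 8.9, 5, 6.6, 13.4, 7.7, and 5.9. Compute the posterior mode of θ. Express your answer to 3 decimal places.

θ̂_MAP = 8.276

n = 6; x̄ = (8.9 + 5 + 6.6 + 13.4 + 7.7 + 5.9)/6 = 47.5/6 = 95/12 ≈ 7.9167.
For a Normal prior and Normal likelihood with known variance, the posterior is Normal; its mode equals its mean, the precision-weighted average.
Prior precision 1/σ₀² = 1/4 = 0.25; data precision n/σ² = 6/5 = 1.2.
θ̂ = (0.25·10 + 1.2·(95/12)) / (0.25 + 1.2) = 12/1.45 = 240/29 ≈ 8.276.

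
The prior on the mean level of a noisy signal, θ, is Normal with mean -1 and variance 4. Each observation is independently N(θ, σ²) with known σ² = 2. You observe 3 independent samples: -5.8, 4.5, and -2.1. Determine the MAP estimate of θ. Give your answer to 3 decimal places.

n = 3; x̄ = ((-5.8) + 4.5 + (-2.1))/3 = -3.4/3 = -17/15 ≈ -1.1333.
For a Normal prior and Normal likelihood with known variance, the posterior is Normal; its mode equals its mean, the precision-weighted average.
Prior precision 1/σ₀² = 1/4 = 0.25; data precision n/σ² = 3/2 = 1.5.
θ̂ = (0.25·(-1) + 1.5·(-17/15)) / (0.25 + 1.5) = (-1.95)/1.75 = -39/35 ≈ -1.114.

θ̂_MAP = -1.114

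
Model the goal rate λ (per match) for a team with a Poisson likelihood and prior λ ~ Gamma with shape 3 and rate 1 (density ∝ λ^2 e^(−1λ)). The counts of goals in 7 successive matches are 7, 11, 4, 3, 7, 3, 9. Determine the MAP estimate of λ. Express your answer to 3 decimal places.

Σxᵢ = 7+11+4+3+7+3+9 = 44, with n = 7.
Posterior ∝ λ^2e^(−1λ) · λ^44e^(−7λ) = λ^46e^(−8λ), i.e. Gamma(shape=47, rate=8).
The mode of a Gamma(a, b) with a ≥ 1 (shape–rate) is (a−1)/b = 46/8 ≈ 5.750.

λ̂_MAP = 5.750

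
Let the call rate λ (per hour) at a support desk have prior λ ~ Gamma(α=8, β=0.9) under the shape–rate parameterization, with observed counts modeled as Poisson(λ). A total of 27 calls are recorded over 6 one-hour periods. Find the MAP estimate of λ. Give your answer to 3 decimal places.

Σxᵢ = 27, n = 6.
Posterior ∝ λ^7e^(−0.9λ) · λ^27e^(−6λ) = λ^34e^(−6.9λ), i.e. Gamma(shape=35, rate=6.9).
The mode of a Gamma(a, b) with a ≥ 1 (shape–rate) is (a−1)/b = 34/6.9 ≈ 4.928.

λ̂_MAP = 4.928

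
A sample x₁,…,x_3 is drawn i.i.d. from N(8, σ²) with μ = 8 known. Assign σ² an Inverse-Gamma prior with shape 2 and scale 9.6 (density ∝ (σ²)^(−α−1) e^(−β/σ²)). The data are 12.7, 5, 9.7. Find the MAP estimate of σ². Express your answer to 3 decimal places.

σ̂²_MAP = 5.909

Sum of squared deviations about the known mean: SS = (12.7−8)² + (5−8)² + (9.7−8)² = 33.98.
The Normal likelihood contributes (σ²)^(−n/2) exp(−SS/(2σ²)), so the posterior is Inverse-Gamma(α + n/2, β + SS/2) = Inverse-Gamma(3.5, 26.59).
The mode of Inverse-Gamma(a, b) is b/(a+1) = 26.59/4.5 ≈ 5.909.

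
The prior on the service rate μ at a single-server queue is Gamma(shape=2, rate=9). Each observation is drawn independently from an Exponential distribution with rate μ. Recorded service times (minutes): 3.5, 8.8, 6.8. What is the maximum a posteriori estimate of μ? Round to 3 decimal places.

μ̂_MAP = 0.142

The Exponential(rate=μ) likelihood is ∝ μ^n e^(−μΣtᵢ). Here n = 3 and Σtᵢ = 3.5 + 8.8 + 6.8 = 19.1.
Posterior ∝ μe^(−9μ) · μ^3e^(−19.1μ) = μ^4e^(−28.1μ), i.e. Gamma(5, 28.1).
Mode = (a−1)/b = 4/28.1 ≈ 0.142.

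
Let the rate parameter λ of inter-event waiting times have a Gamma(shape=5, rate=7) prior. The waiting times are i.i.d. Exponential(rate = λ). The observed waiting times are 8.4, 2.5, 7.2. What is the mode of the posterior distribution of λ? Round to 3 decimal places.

λ̂_MAP = 0.279

The Exponential(rate=λ) likelihood is ∝ λ^n e^(−λΣtᵢ). Here n = 3 and Σtᵢ = 8.4 + 2.5 + 7.2 = 18.1.
Posterior ∝ λ^4e^(−7λ) · λ^3e^(−18.1λ) = λ^7e^(−25.1λ), i.e. Gamma(8, 25.1).
Mode = (a−1)/b = 7/25.1 ≈ 0.279.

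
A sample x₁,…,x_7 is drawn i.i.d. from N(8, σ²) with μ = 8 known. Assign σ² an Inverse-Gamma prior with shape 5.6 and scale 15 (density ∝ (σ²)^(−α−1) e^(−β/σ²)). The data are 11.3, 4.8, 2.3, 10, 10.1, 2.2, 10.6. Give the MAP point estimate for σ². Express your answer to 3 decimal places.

Sum of squared deviations about the known mean: SS = (11.3−8)² + (4.8−8)² + (2.3−8)² + (10−8)² + (10.1−8)² + (2.2−8)² + (10.6−8)² = 102.43.
The Normal likelihood contributes (σ²)^(−n/2) exp(−SS/(2σ²)), so the posterior is Inverse-Gamma(α + n/2, β + SS/2) = Inverse-Gamma(9.1, 66.215).
The mode of Inverse-Gamma(a, b) is b/(a+1) = 66.215/10.1 ≈ 6.556.

σ̂²_MAP = 6.556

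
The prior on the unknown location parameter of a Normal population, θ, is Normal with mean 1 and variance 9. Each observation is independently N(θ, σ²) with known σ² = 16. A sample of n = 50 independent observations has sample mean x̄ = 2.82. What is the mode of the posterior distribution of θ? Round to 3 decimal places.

n = 50, x̄ = 2.82.
For a Normal prior and Normal likelihood with known variance, the posterior is Normal; its mode equals its mean, the precision-weighted average.
Prior precision 1/σ₀² = 1/9; data precision n/σ² = 50/16 = 3.125.
θ̂ = ((1/9)·1 + 3.125·2.82) / (1/9 + 3.125) = (1285/144)/(233/72) = 1285/466 ≈ 2.758.

θ̂_MAP = 2.758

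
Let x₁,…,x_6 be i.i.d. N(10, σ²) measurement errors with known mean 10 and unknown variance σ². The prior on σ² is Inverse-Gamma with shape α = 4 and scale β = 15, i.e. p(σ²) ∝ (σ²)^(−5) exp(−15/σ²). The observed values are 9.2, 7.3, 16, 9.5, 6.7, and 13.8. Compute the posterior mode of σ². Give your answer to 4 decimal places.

σ̂²_MAP = 6.2194

Sum of squared deviations about the known mean: SS = (9.2−10)² + (7.3−10)² + (16−10)² + (9.5−10)² + (6.7−10)² + (13.8−10)² = 69.51.
The Normal likelihood contributes (σ²)^(−n/2) exp(−SS/(2σ²)), so the posterior is Inverse-Gamma(α + n/2, β + SS/2) = Inverse-Gamma(7, 49.755).
The mode of Inverse-Gamma(a, b) is b/(a+1) = 49.755/8 ≈ 6.2194.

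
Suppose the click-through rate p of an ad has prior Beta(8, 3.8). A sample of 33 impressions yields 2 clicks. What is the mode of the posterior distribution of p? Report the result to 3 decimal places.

p̂_MAP = 0.210

Prior: Beta(8, 3.8).
Data: 2 successes in 33 trials. The binomial likelihood contributes p^2(1−p)^31, so the posterior is Beta(8+2, 3.8+31) = Beta(10, 34.8).
For Beta(a, b) with a, b > 1 the mode is (a−1)/(a+b−2) = 9/42.8 ≈ 0.210.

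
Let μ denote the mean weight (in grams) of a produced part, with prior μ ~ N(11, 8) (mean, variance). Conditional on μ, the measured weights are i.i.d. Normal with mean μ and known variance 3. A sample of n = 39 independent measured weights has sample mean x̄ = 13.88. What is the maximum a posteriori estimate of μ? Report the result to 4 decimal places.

n = 39, x̄ = 13.88.
For a Normal prior and Normal likelihood with known variance, the posterior is Normal; its mode equals its mean, the precision-weighted average.
Prior precision 1/σ₀² = 1/8 = 0.125; data precision n/σ² = 39/3 = 13.
μ̂ = (0.125·11 + 13·13.88) / (0.125 + 13) = 181.815/13.125 = 12121/875 ≈ 13.8526.

μ̂_MAP = 13.8526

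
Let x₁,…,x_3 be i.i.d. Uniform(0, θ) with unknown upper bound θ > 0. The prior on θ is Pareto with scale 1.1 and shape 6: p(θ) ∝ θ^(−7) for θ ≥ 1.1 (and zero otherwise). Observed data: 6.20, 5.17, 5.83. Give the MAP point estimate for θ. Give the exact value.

θ̂_MAP = 6.20

The Uniform(0, θ) likelihood is θ^(−n) for θ ≥ max(xᵢ), zero otherwise. Here max(xᵢ) = 6.20.
Posterior ∝ θ^(−7) · θ^(−3) = θ^(−10) on θ ≥ max(1.1, 6.20) = 6.20.
This density is strictly decreasing in θ, so the posterior mode lies at the lower boundary of the support.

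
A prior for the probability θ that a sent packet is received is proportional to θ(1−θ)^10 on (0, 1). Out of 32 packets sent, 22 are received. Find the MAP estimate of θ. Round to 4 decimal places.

θ̂_MAP = 0.5349

The prior density ∝ θ(1−θ)^10 is the kernel of Beta(2, 11).
Data: 22 successes in 32 trials. The binomial likelihood contributes θ^22(1−θ)^10, so the posterior is Beta(2+22, 11+10) = Beta(24, 21).
For Beta(a, b) with a, b > 1 the mode is (a−1)/(a+b−2) = 23/43 ≈ 0.5349.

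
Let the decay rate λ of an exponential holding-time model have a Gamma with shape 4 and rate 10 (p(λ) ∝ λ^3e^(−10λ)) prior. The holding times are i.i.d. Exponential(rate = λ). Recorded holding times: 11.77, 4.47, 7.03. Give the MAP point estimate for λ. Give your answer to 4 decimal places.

λ̂_MAP = 0.1803

The Exponential(rate=λ) likelihood is ∝ λ^n e^(−λΣtᵢ). Here n = 3 and Σtᵢ = 11.77 + 4.47 + 7.03 = 23.27.
Posterior ∝ λ^3e^(−10λ) · λ^3e^(−23.27λ) = λ^6e^(−33.27λ), i.e. Gamma(7, 33.27).
Mode = (a−1)/b = 6/33.27 ≈ 0.1803.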